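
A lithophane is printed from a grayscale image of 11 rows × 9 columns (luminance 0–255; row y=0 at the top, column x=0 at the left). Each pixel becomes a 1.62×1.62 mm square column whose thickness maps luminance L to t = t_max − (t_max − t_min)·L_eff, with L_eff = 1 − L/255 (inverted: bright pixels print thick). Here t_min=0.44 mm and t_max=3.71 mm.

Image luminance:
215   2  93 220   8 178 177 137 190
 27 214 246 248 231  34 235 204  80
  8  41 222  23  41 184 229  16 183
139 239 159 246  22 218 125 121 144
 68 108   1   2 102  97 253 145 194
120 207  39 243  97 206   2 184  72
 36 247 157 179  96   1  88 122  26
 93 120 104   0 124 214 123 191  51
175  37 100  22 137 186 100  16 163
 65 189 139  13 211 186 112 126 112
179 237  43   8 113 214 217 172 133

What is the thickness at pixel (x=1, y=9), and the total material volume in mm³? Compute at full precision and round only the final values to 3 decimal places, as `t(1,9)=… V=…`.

t(1,9)=2.864 V=538.899

span = t_max - t_min = 3.71 - 0.44 = 3.270
L(1,9) = 189, L_eff = 1 - 189/255 = 0.258824 (inverted)
t(1,9) = 3.71 - 3.270·0.258824 = 2.864
Σt over all 11·9 pixels = 436351/2125 ≈ 205.3416471
V = pitch²·Σt = 1.62²·436351/2125 = 538.899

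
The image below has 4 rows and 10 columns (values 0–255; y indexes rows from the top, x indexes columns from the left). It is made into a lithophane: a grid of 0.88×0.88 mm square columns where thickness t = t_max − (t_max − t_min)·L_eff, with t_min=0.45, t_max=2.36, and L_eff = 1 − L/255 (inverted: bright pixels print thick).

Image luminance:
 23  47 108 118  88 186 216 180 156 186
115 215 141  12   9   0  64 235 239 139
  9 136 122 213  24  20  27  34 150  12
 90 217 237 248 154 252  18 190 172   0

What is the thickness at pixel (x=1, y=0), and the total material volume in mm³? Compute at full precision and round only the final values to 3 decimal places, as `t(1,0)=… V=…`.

span = t_max - t_min = 2.36 - 0.45 = 1.910
L(1,0) = 47, L_eff = 1 - 47/255 = 0.815686 (inverted)
t(1,0) = 2.36 - 1.910·0.815686 = 0.802
Σt over all 4·10 pixels = 688091/12750 ≈ 53.9679216
V = pitch²·Σt = 0.88²·688091/12750 = 41.793

t(1,0)=0.802 V=41.793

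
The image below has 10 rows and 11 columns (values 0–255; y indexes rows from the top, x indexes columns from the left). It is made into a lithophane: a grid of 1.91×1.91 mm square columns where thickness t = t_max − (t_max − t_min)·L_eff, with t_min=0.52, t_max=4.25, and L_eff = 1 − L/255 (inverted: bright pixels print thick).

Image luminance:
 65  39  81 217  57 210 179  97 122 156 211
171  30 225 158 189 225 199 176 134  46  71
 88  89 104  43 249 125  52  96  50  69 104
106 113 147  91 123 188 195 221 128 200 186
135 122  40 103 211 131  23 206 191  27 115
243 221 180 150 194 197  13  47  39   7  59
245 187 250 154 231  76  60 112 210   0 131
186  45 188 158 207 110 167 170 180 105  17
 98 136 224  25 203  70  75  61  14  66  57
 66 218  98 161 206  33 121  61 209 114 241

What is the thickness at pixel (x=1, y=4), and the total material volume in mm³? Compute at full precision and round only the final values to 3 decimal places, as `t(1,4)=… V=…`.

span = t_max - t_min = 4.25 - 0.52 = 3.730
L(1,4) = 122, L_eff = 1 - 122/255 = 0.521569 (inverted)
t(1,4) = 4.25 - 3.730·0.521569 = 2.305
Σt over all 10·11 pixels = 270581/1020 ≈ 265.2754902
V = pitch²·Σt = 1.91²·270581/1020 = 967.752

t(1,4)=2.305 V=967.752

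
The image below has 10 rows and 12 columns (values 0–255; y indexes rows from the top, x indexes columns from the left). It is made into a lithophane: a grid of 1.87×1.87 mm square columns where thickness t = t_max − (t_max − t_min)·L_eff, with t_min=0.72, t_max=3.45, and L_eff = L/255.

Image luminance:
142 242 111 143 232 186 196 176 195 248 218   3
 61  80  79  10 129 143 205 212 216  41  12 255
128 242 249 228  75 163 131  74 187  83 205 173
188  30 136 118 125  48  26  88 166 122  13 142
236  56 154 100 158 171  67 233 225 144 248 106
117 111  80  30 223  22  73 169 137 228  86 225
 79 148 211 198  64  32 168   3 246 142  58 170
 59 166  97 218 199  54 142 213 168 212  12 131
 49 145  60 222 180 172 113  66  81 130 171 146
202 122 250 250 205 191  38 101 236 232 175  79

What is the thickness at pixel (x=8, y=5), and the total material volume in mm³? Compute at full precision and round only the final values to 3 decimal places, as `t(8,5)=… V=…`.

span = t_max - t_min = 3.45 - 0.72 = 2.730
L(8,5) = 137, L_eff = 137/255 = 0.537255
t(8,5) = 3.45 - 2.730·0.537255 = 1.983
Σt over all 10·12 pixels = 99146/425 ≈ 233.2847059
V = pitch²·Σt = 1.87²·99146/425 = 815.773

t(8,5)=1.983 V=815.773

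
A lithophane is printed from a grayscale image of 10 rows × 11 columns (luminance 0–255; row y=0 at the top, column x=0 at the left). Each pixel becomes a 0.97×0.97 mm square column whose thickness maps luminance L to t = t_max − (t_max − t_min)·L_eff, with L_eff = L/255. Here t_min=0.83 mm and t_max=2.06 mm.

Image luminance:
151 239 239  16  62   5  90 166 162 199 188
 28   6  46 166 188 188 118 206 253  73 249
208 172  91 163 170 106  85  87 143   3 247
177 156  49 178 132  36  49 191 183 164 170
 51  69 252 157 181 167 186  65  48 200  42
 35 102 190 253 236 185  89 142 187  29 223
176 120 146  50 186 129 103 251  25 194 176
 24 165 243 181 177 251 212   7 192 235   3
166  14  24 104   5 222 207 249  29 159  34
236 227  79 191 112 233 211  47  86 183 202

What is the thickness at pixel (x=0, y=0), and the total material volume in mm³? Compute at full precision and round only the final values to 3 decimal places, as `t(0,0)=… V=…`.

span = t_max - t_min = 2.06 - 0.83 = 1.230
L(0,0) = 151, L_eff = 151/255 = 0.592157
t(0,0) = 2.06 - 1.230·0.592157 = 1.332
Σt over all 10·11 pixels = 1296627/8500 ≈ 152.5443529
V = pitch²·Σt = 0.97²·1296627/8500 = 143.529

t(0,0)=1.332 V=143.529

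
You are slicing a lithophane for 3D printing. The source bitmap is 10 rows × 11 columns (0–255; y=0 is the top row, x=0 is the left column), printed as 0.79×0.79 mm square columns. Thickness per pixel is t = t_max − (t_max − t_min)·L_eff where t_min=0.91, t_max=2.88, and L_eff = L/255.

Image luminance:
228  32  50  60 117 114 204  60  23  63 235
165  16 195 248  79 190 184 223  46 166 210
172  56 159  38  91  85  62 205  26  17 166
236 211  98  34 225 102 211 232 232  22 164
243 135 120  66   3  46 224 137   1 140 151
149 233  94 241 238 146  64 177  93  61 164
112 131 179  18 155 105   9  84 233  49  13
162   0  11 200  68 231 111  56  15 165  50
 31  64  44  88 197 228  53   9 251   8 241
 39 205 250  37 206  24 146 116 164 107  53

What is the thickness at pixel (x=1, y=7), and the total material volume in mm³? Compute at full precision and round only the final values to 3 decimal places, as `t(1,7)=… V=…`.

span = t_max - t_min = 2.88 - 0.91 = 1.970
L(1,7) = 0, L_eff = 0/255 = 0.000000
t(1,7) = 2.88 - 1.970·0.000000 = 2.880
Σt over all 10·11 pixels = 79991/375 ≈ 213.3093333
V = pitch²·Σt = 0.79²·79991/375 = 133.126

t(1,7)=2.880 V=133.126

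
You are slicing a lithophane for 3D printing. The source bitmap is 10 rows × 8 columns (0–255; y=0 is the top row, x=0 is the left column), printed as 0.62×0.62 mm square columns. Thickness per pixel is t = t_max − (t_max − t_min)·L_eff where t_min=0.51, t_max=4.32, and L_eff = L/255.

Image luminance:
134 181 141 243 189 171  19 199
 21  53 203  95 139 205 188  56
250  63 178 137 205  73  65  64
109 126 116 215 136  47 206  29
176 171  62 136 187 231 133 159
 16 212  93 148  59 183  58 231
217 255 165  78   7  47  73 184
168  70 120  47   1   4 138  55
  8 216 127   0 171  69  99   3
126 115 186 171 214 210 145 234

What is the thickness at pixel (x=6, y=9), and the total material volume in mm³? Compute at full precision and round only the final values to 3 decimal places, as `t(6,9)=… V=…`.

span = t_max - t_min = 4.32 - 0.51 = 3.810
L(6,9) = 145, L_eff = 145/255 = 0.568627
t(6,9) = 4.32 - 3.810·0.568627 = 2.154
Σt over all 10·8 pixels = 192.692
V = pitch²·Σt = 0.62²·192.692 = 74.071

t(6,9)=2.154 V=74.071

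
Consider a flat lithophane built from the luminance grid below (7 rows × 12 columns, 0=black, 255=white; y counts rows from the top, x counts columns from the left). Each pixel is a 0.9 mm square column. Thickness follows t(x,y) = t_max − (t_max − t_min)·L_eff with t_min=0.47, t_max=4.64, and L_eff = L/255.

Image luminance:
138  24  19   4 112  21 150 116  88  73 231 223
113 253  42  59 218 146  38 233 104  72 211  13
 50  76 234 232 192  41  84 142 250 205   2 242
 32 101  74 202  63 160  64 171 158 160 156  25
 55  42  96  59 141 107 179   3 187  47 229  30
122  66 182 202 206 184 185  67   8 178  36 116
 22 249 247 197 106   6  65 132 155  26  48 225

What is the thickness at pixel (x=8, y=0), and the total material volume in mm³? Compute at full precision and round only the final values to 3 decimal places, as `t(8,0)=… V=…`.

span = t_max - t_min = 4.64 - 0.47 = 4.170
L(8,0) = 88, L_eff = 88/255 = 0.345098
t(8,0) = 4.64 - 4.170·0.345098 = 3.201
Σt over all 7·12 pixels = 959951/4250 ≈ 225.8708235
V = pitch²·Σt = 0.9²·959951/4250 = 182.955

t(8,0)=3.201 V=182.955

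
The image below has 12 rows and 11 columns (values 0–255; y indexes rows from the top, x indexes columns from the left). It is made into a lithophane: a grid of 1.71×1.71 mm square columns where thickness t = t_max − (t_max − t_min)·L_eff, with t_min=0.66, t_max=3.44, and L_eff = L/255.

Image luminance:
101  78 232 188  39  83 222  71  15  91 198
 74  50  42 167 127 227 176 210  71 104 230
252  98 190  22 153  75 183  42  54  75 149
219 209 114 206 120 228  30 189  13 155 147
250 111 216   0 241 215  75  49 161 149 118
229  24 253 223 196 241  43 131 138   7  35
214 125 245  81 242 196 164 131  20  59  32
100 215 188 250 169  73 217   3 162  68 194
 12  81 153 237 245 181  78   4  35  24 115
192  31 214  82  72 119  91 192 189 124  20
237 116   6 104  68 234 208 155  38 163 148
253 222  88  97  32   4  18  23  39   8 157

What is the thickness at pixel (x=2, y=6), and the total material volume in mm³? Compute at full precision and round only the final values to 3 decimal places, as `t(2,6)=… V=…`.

t(2,6)=0.769 V=789.636

span = t_max - t_min = 3.44 - 0.66 = 2.780
L(2,6) = 245, L_eff = 245/255 = 0.960784
t(2,6) = 3.44 - 2.780·0.960784 = 0.769
Σt over all 12·11 pixels = 270.044
V = pitch²·Σt = 1.71²·270.044 = 789.636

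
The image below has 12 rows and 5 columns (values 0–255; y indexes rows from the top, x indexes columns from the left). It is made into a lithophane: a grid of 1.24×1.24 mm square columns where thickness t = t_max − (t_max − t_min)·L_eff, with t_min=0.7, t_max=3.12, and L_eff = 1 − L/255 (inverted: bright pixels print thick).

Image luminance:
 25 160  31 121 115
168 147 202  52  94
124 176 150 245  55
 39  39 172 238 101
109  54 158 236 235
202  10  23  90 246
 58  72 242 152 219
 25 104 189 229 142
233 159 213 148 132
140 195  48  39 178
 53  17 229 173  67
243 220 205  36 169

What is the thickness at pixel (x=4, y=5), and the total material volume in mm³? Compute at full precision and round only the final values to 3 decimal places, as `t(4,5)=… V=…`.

span = t_max - t_min = 3.12 - 0.7 = 2.420
L(4,5) = 246, L_eff = 1 - 246/255 = 0.035294 (inverted)
t(4,5) = 3.12 - 2.420·0.035294 = 3.035
Σt over all 12·5 pixels = 760583/6375 ≈ 119.3071373
V = pitch²·Σt = 1.24²·760583/6375 = 183.447

t(4,5)=3.035 V=183.447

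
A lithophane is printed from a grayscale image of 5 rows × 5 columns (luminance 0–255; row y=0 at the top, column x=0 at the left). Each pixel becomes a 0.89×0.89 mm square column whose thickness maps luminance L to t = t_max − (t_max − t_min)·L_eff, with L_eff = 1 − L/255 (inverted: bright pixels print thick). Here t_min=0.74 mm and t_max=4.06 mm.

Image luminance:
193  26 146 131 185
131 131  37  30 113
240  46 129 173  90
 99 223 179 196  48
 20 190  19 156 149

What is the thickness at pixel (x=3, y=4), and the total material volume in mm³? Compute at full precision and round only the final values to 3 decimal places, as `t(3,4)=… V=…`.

span = t_max - t_min = 4.06 - 0.74 = 3.320
L(3,4) = 156, L_eff = 1 - 156/255 = 0.388235 (inverted)
t(3,4) = 4.06 - 3.320·0.388235 = 2.771
Σt over all 5·5 pixels = 149431/2550 ≈ 58.6003922
V = pitch²·Σt = 0.89²·149431/2550 = 46.417

t(3,4)=2.771 V=46.417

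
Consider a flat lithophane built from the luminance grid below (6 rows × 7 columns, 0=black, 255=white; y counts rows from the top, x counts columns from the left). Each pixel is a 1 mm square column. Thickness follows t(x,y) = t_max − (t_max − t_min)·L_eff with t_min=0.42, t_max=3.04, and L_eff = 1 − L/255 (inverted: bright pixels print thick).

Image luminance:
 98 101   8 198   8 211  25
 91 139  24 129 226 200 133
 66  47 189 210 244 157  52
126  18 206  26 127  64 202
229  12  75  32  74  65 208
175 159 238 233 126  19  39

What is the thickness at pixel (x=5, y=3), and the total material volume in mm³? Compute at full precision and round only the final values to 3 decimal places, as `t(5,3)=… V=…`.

t(5,3)=1.078 V=69.105

span = t_max - t_min = 3.04 - 0.42 = 2.620
L(5,3) = 64, L_eff = 1 - 64/255 = 0.749020 (inverted)
t(5,3) = 3.04 - 2.620·0.749020 = 1.078
Σt over all 6·7 pixels = 881089/12750 ≈ 69.1050196
V = pitch²·Σt = 1²·881089/12750 = 69.105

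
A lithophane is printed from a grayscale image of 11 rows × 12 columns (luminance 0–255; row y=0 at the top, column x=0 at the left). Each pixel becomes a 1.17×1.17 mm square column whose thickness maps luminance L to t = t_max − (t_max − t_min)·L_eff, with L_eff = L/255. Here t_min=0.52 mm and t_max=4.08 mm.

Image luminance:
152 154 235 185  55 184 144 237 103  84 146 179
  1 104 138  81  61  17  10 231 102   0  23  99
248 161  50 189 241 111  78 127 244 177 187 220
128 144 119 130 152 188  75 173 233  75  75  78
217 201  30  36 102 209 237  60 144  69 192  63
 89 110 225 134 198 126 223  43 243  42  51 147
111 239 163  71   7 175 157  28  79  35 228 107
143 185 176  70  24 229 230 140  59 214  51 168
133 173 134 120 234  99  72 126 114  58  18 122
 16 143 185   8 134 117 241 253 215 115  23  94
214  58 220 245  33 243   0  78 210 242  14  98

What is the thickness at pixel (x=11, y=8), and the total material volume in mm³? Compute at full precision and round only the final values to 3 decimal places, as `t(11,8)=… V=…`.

t(11,8)=2.377 V=408.336

span = t_max - t_min = 4.08 - 0.52 = 3.560
L(11,8) = 122, L_eff = 122/255 = 0.478431
t(11,8) = 4.08 - 3.560·0.478431 = 2.377
Σt over all 11·12 pixels = 380326/1275 ≈ 298.2949020
V = pitch²·Σt = 1.17²·380326/1275 = 408.336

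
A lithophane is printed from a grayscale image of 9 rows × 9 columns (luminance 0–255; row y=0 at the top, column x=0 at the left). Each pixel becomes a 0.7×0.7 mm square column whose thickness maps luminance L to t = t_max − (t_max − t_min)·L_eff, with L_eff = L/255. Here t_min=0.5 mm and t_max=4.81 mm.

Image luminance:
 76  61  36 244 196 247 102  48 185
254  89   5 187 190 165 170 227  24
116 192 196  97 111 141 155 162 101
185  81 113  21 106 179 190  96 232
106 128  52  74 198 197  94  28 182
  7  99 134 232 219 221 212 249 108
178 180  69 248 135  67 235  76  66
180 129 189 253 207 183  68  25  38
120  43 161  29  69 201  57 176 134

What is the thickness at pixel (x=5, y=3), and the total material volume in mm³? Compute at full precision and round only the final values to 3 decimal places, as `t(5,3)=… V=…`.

t(5,3)=1.785 V=99.509

span = t_max - t_min = 4.81 - 0.5 = 4.310
L(5,3) = 179, L_eff = 179/255 = 0.701961
t(5,3) = 4.81 - 4.310·0.701961 = 1.785
Σt over all 9·9 pixels = 5178539/25500 ≈ 203.0799608
V = pitch²·Σt = 0.7²·5178539/25500 = 99.509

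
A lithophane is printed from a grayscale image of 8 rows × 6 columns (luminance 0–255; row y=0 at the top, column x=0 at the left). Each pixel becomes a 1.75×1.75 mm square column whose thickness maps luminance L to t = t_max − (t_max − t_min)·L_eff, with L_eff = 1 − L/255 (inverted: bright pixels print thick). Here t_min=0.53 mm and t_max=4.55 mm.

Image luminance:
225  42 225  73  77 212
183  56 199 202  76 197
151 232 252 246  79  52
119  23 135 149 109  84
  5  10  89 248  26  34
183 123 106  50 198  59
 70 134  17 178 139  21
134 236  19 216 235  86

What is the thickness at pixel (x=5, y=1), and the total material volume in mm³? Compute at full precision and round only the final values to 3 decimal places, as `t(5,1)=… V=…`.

t(5,1)=3.636 V=368.262

span = t_max - t_min = 4.55 - 0.53 = 4.020
L(5,1) = 197, L_eff = 1 - 197/255 = 0.227451 (inverted)
t(5,1) = 4.55 - 4.020·0.227451 = 3.636
Σt over all 8·6 pixels = 255529/2125 ≈ 120.2489412
V = pitch²·Σt = 1.75²·255529/2125 = 368.262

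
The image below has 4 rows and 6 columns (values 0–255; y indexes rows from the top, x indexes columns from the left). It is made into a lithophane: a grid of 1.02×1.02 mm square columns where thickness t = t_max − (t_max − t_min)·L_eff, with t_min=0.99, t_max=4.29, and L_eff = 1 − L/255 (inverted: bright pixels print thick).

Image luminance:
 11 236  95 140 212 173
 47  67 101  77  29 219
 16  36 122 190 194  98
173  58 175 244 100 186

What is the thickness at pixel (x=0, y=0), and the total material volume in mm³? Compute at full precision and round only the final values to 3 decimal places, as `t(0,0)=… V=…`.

t(0,0)=1.132 V=65.098

span = t_max - t_min = 4.29 - 0.99 = 3.300
L(0,0) = 11, L_eff = 1 - 11/255 = 0.956863 (inverted)
t(0,0) = 4.29 - 3.300·0.956863 = 1.132
Σt over all 4·6 pixels = 10637/170 ≈ 62.5705882
V = pitch²·Σt = 1.02²·10637/170 = 65.098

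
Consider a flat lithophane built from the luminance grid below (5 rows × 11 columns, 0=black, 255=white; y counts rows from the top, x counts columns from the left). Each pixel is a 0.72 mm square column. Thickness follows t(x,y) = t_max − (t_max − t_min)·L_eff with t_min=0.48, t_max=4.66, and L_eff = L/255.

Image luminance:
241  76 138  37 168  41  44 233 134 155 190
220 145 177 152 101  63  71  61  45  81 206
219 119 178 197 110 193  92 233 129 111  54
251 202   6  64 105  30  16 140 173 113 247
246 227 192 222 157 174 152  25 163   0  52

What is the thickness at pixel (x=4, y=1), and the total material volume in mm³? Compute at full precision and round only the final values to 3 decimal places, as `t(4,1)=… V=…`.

span = t_max - t_min = 4.66 - 0.48 = 4.180
L(4,1) = 101, L_eff = 101/255 = 0.396078
t(4,1) = 4.66 - 4.180·0.396078 = 3.004
Σt over all 5·11 pixels = 287881/2125 ≈ 135.4734118
V = pitch²·Σt = 0.72²·287881/2125 = 70.229

t(4,1)=3.004 V=70.229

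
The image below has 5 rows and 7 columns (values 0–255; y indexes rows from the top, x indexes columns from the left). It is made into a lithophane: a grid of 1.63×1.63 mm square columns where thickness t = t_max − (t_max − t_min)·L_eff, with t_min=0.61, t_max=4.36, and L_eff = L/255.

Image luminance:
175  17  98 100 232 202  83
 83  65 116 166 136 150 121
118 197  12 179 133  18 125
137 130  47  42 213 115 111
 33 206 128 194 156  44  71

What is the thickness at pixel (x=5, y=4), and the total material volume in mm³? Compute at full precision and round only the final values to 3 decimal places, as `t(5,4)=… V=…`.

span = t_max - t_min = 4.36 - 0.61 = 3.750
L(5,4) = 44, L_eff = 44/255 = 0.172549
t(5,4) = 4.36 - 3.750·0.172549 = 3.713
Σt over all 5·7 pixels = 31119/340 ≈ 91.5264706
V = pitch²·Σt = 1.63²·31119/340 = 243.177

t(5,4)=3.713 V=243.177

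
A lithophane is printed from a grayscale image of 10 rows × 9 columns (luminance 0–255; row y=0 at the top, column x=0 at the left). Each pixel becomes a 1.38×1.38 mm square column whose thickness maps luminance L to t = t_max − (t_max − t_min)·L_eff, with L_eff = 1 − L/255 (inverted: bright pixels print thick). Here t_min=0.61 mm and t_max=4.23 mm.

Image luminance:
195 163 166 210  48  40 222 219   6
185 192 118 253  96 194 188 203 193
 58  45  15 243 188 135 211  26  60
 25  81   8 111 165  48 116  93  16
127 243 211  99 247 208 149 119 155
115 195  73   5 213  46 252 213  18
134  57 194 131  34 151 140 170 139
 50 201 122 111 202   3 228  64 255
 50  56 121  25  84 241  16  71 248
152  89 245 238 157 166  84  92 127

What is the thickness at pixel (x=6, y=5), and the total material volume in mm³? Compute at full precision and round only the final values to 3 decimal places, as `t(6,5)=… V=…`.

span = t_max - t_min = 4.23 - 0.61 = 3.620
L(6,5) = 252, L_eff = 1 - 252/255 = 0.011765 (inverted)
t(6,5) = 4.23 - 3.620·0.011765 = 4.187
Σt over all 10·9 pixels = 474771/2125 ≈ 223.4216471
V = pitch²·Σt = 1.38²·474771/2125 = 425.484

t(6,5)=4.187 V=425.484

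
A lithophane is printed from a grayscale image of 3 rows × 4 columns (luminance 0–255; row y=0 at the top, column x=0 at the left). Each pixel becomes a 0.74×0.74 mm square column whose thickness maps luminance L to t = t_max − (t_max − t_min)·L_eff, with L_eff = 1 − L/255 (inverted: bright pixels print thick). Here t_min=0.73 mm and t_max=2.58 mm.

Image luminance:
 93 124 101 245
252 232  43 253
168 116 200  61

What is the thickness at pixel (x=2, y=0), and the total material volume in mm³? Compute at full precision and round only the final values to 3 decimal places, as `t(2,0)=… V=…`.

t(2,0)=1.463 V=12.298

span = t_max - t_min = 2.58 - 0.73 = 1.850
L(2,0) = 101, L_eff = 1 - 101/255 = 0.603922 (inverted)
t(2,0) = 2.58 - 1.850·0.603922 = 1.463
Σt over all 3·4 pixels = 28633/1275 ≈ 22.4572549
V = pitch²·Σt = 0.74²·28633/1275 = 12.298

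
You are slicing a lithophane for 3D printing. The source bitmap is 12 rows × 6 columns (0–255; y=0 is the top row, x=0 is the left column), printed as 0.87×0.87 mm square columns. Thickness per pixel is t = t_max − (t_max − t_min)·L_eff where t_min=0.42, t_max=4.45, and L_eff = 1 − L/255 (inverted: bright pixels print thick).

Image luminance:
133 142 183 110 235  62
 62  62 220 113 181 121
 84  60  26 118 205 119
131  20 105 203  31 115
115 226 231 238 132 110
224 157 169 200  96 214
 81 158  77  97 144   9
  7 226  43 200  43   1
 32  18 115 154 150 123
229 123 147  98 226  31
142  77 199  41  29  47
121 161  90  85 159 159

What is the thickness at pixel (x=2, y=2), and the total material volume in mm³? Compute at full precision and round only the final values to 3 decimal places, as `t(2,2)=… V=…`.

span = t_max - t_min = 4.45 - 0.42 = 4.030
L(2,2) = 26, L_eff = 1 - 26/255 = 0.898039 (inverted)
t(2,2) = 4.45 - 4.030·0.898039 = 0.831
Σt over all 12·6 pixels = 863101/5100 ≈ 169.2354902
V = pitch²·Σt = 0.87²·863101/5100 = 128.094

t(2,2)=0.831 V=128.094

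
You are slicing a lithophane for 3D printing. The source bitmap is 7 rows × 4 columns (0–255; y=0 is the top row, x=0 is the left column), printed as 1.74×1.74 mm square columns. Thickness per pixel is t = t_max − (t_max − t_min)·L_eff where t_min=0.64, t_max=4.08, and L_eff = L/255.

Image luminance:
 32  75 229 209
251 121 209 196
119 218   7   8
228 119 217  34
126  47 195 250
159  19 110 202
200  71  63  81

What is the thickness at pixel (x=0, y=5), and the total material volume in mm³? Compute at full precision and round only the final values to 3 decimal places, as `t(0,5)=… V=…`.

t(0,5)=1.935 V=190.874

span = t_max - t_min = 4.08 - 0.64 = 3.440
L(0,5) = 159, L_eff = 159/255 = 0.623529
t(0,5) = 4.08 - 3.440·0.623529 = 1.935
Σt over all 7·4 pixels = 26794/425 ≈ 63.0447059
V = pitch²·Σt = 1.74²·26794/425 = 190.874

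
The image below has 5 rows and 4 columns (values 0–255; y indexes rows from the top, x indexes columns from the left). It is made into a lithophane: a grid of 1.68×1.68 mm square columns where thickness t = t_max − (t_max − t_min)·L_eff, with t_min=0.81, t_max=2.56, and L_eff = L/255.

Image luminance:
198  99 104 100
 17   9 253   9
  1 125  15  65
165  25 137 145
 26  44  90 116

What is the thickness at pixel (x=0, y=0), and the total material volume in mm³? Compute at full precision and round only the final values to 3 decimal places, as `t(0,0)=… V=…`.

t(0,0)=1.201 V=110.746

span = t_max - t_min = 2.56 - 0.81 = 1.750
L(0,0) = 198, L_eff = 198/255 = 0.776471
t(0,0) = 2.56 - 1.750·0.776471 = 1.201
Σt over all 5·4 pixels = 13341/340 ≈ 39.2382353
V = pitch²·Σt = 1.68²·13341/340 = 110.746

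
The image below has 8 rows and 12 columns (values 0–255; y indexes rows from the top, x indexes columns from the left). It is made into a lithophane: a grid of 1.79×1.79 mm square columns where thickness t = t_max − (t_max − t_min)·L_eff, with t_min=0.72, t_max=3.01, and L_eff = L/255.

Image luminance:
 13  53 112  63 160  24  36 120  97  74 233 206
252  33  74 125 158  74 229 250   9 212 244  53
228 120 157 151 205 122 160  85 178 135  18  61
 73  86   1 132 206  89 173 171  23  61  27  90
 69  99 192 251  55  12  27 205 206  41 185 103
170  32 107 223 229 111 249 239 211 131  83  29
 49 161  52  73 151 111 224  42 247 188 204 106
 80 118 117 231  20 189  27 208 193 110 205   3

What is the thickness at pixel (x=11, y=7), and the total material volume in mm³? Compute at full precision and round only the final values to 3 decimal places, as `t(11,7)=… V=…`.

span = t_max - t_min = 3.01 - 0.72 = 2.290
L(11,7) = 3, L_eff = 3/255 = 0.011765
t(11,7) = 3.01 - 2.290·0.011765 = 2.983
Σt over all 8·12 pixels = 384582/2125 ≈ 180.9797647
V = pitch²·Σt = 1.79²·384582/2125 = 579.877

t(11,7)=2.983 V=579.877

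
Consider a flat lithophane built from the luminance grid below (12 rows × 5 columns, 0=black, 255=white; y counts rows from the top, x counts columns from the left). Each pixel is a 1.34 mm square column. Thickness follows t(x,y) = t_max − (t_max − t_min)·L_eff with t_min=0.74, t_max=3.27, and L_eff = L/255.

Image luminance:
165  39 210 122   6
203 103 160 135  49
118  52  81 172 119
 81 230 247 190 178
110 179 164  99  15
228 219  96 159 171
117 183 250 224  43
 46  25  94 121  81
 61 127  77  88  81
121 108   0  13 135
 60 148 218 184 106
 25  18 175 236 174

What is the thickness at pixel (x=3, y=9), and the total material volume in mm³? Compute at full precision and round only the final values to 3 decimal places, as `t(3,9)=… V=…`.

t(3,9)=3.141 V=219.770

span = t_max - t_min = 3.27 - 0.74 = 2.530
L(3,9) = 13, L_eff = 13/255 = 0.050980
t(3,9) = 3.27 - 2.530·0.050980 = 3.141
Σt over all 12·5 pixels = 3121033/25500 ≈ 122.3934510
V = pitch²·Σt = 1.34²·3121033/25500 = 219.770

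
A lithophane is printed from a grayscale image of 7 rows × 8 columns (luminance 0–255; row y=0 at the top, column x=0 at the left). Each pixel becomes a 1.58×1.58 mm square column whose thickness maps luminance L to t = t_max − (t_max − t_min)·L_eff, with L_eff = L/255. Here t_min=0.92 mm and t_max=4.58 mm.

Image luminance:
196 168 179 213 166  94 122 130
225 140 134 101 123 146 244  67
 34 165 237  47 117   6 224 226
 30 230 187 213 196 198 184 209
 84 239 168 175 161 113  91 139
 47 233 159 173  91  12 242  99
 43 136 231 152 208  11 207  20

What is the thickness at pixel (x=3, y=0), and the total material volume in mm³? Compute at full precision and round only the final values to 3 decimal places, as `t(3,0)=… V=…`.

t(3,0)=1.523 V=347.003

span = t_max - t_min = 4.58 - 0.92 = 3.660
L(3,0) = 213, L_eff = 213/255 = 0.835294
t(3,0) = 4.58 - 3.660·0.835294 = 1.523
Σt over all 7·8 pixels = 118151/850 ≈ 139.0011765
V = pitch²·Σt = 1.58²·118151/850 = 347.003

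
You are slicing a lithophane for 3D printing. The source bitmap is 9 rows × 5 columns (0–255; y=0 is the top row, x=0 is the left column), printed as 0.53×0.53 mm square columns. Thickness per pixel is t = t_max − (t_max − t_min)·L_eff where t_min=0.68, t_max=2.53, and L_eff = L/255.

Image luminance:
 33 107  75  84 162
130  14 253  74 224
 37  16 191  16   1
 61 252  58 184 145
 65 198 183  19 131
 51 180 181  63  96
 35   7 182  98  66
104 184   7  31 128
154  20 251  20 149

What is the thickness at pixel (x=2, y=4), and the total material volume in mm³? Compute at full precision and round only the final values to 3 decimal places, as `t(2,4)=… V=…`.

t(2,4)=1.202 V=22.362

span = t_max - t_min = 2.53 - 0.68 = 1.850
L(2,4) = 183, L_eff = 183/255 = 0.717647
t(2,4) = 2.53 - 1.850·0.717647 = 1.202
Σt over all 9·5 pixels = 81199/1020 ≈ 79.6068627
V = pitch²·Σt = 0.53²·81199/1020 = 22.362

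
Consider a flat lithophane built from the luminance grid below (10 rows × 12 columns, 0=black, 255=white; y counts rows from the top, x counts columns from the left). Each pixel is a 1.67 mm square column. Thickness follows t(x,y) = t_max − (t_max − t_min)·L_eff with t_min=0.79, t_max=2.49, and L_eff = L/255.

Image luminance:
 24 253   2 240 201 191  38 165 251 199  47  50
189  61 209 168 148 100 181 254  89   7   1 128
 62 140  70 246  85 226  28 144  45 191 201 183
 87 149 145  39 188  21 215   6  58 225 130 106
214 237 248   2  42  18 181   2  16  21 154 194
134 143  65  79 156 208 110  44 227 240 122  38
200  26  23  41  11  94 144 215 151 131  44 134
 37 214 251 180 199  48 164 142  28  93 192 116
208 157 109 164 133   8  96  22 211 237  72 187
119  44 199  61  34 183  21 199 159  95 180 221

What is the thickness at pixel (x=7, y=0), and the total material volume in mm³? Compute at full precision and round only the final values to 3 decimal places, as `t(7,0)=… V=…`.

t(7,0)=1.390 V=552.983

span = t_max - t_min = 2.49 - 0.79 = 1.700
L(7,0) = 165, L_eff = 165/255 = 0.647059
t(7,0) = 2.49 - 1.700·0.647059 = 1.390
Σt over all 10·12 pixels = 198.28
V = pitch²·Σt = 1.67²·198.28 = 552.983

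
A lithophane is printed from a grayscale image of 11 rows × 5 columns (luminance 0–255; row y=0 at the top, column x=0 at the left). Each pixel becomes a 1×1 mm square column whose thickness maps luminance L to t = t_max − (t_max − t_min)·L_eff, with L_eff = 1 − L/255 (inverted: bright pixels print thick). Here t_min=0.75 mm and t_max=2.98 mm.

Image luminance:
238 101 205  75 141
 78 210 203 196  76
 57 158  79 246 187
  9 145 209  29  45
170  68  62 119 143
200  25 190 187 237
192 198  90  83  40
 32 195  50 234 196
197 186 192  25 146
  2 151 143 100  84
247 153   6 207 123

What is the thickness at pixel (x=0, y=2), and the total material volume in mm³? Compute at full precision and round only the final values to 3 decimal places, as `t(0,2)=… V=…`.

t(0,2)=1.248 V=105.614

span = t_max - t_min = 2.98 - 0.75 = 2.230
L(0,2) = 57, L_eff = 1 - 57/255 = 0.776471 (inverted)
t(0,2) = 2.98 - 2.230·0.776471 = 1.248
Σt over all 11·5 pixels = 538631/5100 ≈ 105.6139216
V = pitch²·Σt = 1²·538631/5100 = 105.614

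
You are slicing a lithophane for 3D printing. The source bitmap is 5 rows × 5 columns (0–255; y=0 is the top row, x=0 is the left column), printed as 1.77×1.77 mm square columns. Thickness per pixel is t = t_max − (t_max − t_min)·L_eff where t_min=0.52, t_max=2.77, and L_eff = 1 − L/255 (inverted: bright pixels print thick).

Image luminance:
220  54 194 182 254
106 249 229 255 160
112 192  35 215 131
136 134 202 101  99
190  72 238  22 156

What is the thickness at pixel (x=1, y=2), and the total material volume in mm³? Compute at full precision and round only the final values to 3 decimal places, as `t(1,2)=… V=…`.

t(1,2)=2.214 V=149.587

span = t_max - t_min = 2.77 - 0.52 = 2.250
L(1,2) = 192, L_eff = 1 - 192/255 = 0.247059 (inverted)
t(1,2) = 2.77 - 2.250·0.247059 = 2.214
Σt over all 5·5 pixels = 8117/170 ≈ 47.7470588
V = pitch²·Σt = 1.77²·8117/170 = 149.587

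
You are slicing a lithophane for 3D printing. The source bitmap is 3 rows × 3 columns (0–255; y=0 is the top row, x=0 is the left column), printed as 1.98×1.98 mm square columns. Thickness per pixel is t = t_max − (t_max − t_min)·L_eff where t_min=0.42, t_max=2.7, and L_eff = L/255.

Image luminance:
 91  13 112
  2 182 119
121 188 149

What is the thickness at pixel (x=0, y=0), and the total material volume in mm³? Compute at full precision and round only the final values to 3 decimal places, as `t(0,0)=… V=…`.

t(0,0)=1.886 V=61.019

span = t_max - t_min = 2.7 - 0.42 = 2.280
L(0,0) = 91, L_eff = 91/255 = 0.356863
t(0,0) = 2.7 - 2.280·0.356863 = 1.886
Σt over all 3·3 pixels = 66149/4250 ≈ 15.5644706
V = pitch²·Σt = 1.98²·66149/4250 = 61.019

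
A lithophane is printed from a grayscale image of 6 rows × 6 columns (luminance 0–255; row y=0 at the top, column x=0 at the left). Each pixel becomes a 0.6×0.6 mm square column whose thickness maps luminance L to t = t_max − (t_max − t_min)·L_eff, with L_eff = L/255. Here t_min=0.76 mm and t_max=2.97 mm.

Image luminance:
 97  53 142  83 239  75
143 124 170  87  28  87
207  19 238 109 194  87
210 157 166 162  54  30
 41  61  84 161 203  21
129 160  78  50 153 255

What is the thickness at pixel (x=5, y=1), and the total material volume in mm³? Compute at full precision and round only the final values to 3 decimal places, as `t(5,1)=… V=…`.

t(5,1)=2.216 V=24.897

span = t_max - t_min = 2.97 - 0.76 = 2.210
L(5,1) = 87, L_eff = 87/255 = 0.341176
t(5,1) = 2.97 - 2.210·0.341176 = 2.216
Σt over all 6·6 pixels = 103739/1500 ≈ 69.1593333
V = pitch²·Σt = 0.6²·103739/1500 = 24.897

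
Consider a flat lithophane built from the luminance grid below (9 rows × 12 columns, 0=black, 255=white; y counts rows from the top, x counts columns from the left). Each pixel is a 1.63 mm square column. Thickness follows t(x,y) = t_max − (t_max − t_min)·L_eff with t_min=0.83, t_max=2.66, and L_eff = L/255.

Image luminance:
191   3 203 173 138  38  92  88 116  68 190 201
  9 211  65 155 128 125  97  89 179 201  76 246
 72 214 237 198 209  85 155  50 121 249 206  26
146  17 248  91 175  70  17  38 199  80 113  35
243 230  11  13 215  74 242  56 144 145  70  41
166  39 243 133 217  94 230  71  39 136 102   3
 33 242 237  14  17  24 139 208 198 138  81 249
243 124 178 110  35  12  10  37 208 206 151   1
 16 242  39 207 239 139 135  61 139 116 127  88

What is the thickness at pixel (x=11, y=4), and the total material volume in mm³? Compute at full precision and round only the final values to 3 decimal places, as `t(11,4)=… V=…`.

span = t_max - t_min = 2.66 - 0.83 = 1.830
L(11,4) = 41, L_eff = 41/255 = 0.160784
t(11,4) = 2.66 - 1.830·0.160784 = 2.366
Σt over all 9·12 pixels = 1616367/8500 ≈ 190.1608235
V = pitch²·Σt = 1.63²·1616367/8500 = 505.238

t(11,4)=2.366 V=505.238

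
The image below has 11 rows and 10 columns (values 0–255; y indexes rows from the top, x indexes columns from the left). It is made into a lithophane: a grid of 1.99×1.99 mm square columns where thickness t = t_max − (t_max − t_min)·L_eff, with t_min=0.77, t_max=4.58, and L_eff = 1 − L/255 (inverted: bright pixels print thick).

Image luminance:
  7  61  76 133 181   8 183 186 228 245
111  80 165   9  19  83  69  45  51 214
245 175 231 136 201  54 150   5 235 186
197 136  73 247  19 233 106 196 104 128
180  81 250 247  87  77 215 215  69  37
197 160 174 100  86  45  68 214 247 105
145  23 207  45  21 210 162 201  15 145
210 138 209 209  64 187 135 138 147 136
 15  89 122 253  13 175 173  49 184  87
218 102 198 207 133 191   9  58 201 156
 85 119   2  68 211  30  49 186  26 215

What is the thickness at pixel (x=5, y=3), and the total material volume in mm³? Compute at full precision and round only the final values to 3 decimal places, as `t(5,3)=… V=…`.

span = t_max - t_min = 4.58 - 0.77 = 3.810
L(5,3) = 233, L_eff = 1 - 233/255 = 0.086275 (inverted)
t(5,3) = 4.58 - 3.810·0.086275 = 4.251
Σt over all 11·10 pixels = 1276661/4250 ≈ 300.3908235
V = pitch²·Σt = 1.99²·1276661/4250 = 1189.578

t(5,3)=4.251 V=1189.578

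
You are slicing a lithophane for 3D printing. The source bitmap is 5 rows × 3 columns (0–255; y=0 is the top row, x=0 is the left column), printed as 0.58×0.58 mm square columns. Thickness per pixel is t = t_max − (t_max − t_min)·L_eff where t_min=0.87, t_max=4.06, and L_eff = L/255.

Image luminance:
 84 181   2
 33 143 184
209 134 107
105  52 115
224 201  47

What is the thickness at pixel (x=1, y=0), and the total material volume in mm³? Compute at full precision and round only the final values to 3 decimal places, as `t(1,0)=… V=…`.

t(1,0)=1.796 V=12.823

span = t_max - t_min = 4.06 - 0.87 = 3.190
L(1,0) = 181, L_eff = 181/255 = 0.709804
t(1,0) = 4.06 - 3.190·0.709804 = 1.796
Σt over all 5·3 pixels = 324017/8500 ≈ 38.1196471
V = pitch²·Σt = 0.58²·324017/8500 = 12.823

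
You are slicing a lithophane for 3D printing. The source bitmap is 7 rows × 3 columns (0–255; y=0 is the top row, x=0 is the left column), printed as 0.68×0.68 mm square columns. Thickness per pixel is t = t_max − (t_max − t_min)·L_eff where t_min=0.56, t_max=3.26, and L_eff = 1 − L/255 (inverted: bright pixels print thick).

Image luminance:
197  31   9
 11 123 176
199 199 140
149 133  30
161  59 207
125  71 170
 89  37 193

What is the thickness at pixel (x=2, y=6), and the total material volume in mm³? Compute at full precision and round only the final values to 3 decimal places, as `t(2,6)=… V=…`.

span = t_max - t_min = 3.26 - 0.56 = 2.700
L(2,6) = 193, L_eff = 1 - 193/255 = 0.243137 (inverted)
t(2,6) = 3.26 - 2.700·0.243137 = 2.604
Σt over all 7·3 pixels = 32577/850 ≈ 38.3258824
V = pitch²·Σt = 0.68²·32577/850 = 17.722

t(2,6)=2.604 V=17.722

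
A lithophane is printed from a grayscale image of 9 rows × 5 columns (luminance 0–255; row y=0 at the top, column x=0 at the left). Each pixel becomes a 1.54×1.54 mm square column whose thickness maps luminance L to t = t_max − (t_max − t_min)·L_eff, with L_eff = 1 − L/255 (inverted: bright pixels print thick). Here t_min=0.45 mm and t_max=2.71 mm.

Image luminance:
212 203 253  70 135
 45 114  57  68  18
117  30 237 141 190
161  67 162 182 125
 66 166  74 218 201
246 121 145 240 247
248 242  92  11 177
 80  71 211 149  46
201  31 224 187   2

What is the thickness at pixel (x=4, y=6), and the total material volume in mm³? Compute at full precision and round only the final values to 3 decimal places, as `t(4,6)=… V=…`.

span = t_max - t_min = 2.71 - 0.45 = 2.260
L(4,6) = 177, L_eff = 1 - 177/255 = 0.305882 (inverted)
t(4,6) = 2.71 - 2.260·0.305882 = 2.019
Σt over all 9·5 pixels = 1936333/25500 ≈ 75.9346275
V = pitch²·Σt = 1.54²·1936333/25500 = 180.087

t(4,6)=2.019 V=180.087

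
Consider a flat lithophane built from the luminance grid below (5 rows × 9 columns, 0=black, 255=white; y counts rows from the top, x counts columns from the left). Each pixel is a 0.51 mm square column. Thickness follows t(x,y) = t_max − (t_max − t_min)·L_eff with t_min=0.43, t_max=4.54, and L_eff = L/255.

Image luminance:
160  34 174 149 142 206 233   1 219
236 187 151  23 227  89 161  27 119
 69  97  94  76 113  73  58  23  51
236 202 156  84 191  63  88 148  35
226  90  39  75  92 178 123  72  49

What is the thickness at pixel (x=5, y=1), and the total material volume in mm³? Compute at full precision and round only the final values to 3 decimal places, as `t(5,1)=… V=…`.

span = t_max - t_min = 4.54 - 0.43 = 4.110
L(5,1) = 89, L_eff = 89/255 = 0.349020
t(5,1) = 4.54 - 4.110·0.349020 = 3.106
Σt over all 5·9 pixels = 1005107/8500 ≈ 118.2478824
V = pitch²·Σt = 0.51²·1005107/8500 = 30.756

t(5,1)=3.106 V=30.756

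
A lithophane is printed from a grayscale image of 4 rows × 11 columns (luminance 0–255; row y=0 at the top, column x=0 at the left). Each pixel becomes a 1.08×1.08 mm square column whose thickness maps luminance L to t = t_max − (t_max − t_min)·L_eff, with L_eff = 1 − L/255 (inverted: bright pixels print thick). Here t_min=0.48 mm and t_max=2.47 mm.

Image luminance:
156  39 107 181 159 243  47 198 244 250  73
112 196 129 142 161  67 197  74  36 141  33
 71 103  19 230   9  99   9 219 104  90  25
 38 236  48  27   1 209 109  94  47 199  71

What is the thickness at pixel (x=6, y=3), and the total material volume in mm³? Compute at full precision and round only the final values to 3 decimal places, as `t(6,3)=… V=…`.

span = t_max - t_min = 2.47 - 0.48 = 1.990
L(6,3) = 109, L_eff = 1 - 109/255 = 0.572549 (inverted)
t(6,3) = 2.47 - 1.990·0.572549 = 1.331
Σt over all 4·11 pixels = 770959/12750 ≈ 60.4673725
V = pitch²·Σt = 1.08²·770959/12750 = 70.529

t(6,3)=1.331 V=70.529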